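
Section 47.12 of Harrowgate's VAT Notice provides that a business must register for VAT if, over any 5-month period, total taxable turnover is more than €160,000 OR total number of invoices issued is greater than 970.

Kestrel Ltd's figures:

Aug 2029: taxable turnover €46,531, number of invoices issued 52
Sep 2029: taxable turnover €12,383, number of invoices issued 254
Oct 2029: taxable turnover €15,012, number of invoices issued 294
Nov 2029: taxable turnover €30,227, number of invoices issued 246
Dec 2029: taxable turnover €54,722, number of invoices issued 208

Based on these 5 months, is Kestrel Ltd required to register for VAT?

Yes

Total taxable turnover: €46,531 + €12,383 + €15,012 + €30,227 + €54,722 = €158,875 (≤ €160,000).
Total number of invoices issued: 52 + 254 + 294 + 246 + 208 = 1,054 (> 970).
The test is 'or': at least one threshold is exceeded.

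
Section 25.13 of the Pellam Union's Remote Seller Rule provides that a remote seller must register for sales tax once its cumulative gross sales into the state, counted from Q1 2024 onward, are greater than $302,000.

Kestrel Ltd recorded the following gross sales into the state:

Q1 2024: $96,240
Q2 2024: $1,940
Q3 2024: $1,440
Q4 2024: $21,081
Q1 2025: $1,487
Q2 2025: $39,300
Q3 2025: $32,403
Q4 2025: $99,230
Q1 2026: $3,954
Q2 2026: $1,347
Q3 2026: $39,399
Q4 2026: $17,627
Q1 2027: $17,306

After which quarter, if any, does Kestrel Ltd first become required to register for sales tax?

Q3 2026

Through Q1 2024: $96,240
Through Q2 2024: $98,180
Through Q3 2024: $99,620
Through Q4 2024: $120,701
Through Q1 2025: $122,188
Through Q2 2025: $161,488
Through Q3 2025: $193,891
Through Q4 2025: $293,121
Through Q1 2026: $297,075
Through Q2 2026: $298,422
Through Q3 2026: $337,821 ← exceeds threshold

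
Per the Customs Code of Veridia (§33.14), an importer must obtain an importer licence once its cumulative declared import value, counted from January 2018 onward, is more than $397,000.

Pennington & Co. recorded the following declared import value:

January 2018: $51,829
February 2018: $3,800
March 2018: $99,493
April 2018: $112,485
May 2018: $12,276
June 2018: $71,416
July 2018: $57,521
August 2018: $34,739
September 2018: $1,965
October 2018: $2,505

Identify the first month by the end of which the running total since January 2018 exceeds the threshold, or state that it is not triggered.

Through January 2018: $51,829
Through February 2018: $55,629
Through March 2018: $155,122
Through April 2018: $267,607
Through May 2018: $279,883
Through June 2018: $351,299
Through July 2018: $408,820 ← exceeds threshold

July 2018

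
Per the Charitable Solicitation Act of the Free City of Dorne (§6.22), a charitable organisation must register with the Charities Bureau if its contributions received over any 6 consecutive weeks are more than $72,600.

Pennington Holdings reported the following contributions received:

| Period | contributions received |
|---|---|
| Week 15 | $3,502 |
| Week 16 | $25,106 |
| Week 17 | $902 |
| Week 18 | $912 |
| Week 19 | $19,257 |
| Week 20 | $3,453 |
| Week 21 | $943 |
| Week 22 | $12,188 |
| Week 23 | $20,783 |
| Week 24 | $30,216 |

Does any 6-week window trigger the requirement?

Week 15–Week 20: $3,502 + $25,106 + $902 + $912 + $19,257 + $3,453 = $53,132 (under)
Week 16–Week 21: $25,106 + $902 + $912 + $19,257 + $3,453 + $943 = $50,573 (under)
Week 17–Week 22: $902 + $912 + $19,257 + $3,453 + $943 + $12,188 = $37,655 (under)
Week 18–Week 23: $912 + $19,257 + $3,453 + $943 + $12,188 + $20,783 = $57,536 (under)
Week 19–Week 24: $19,257 + $3,453 + $943 + $12,188 + $20,783 + $30,216 = $86,840 (over)
At least one window exceeds $72,600.

Yes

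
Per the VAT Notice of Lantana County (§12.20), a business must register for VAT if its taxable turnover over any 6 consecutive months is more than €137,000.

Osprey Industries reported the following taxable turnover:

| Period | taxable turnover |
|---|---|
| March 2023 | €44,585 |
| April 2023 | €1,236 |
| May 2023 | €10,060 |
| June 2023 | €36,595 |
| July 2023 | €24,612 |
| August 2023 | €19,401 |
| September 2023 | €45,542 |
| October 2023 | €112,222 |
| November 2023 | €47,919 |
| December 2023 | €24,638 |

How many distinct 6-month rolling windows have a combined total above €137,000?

March 2023–August 2023: €44,585 + €1,236 + €10,060 + €36,595 + €24,612 + €19,401 = €136,489 (under)
April 2023–September 2023: €1,236 + €10,060 + €36,595 + €24,612 + €19,401 + €45,542 = €137,446 (over)
May 2023–October 2023: €10,060 + €36,595 + €24,612 + €19,401 + €45,542 + €112,222 = €248,432 (over)
June 2023–November 2023: €36,595 + €24,612 + €19,401 + €45,542 + €112,222 + €47,919 = €286,291 (over)
July 2023–December 2023: €24,612 + €19,401 + €45,542 + €112,222 + €47,919 + €24,638 = €274,334 (over)
4 windows exceed the threshold.

4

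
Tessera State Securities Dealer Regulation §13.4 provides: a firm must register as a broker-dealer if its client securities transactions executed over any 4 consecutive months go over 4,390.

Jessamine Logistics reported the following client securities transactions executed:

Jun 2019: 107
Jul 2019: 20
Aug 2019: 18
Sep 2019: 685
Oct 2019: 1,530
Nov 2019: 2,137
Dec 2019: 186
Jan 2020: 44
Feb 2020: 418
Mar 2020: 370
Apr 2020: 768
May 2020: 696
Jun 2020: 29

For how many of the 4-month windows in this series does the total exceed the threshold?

1

Jun 2019–Sep 2019: 107 + 20 + 18 + 685 = 830 (under)
Jul 2019–Oct 2019: 20 + 18 + 685 + 1,530 = 2,253 (under)
Aug 2019–Nov 2019: 18 + 685 + 1,530 + 2,137 = 4,370 (under)
Sep 2019–Dec 2019: 685 + 1,530 + 2,137 + 186 = 4,538 (over)
Oct 2019–Jan 2020: 1,530 + 2,137 + 186 + 44 = 3,897 (under)
Nov 2019–Feb 2020: 2,137 + 186 + 44 + 418 = 2,785 (under)
Dec 2019–Mar 2020: 186 + 44 + 418 + 370 = 1,018 (under)
Jan 2020–Apr 2020: 44 + 418 + 370 + 768 = 1,600 (under)
Feb 2020–May 2020: 418 + 370 + 768 + 696 = 2,252 (under)
Mar 2020–Jun 2020: 370 + 768 + 696 + 29 = 1,863 (under)
1 window exceeds the threshold.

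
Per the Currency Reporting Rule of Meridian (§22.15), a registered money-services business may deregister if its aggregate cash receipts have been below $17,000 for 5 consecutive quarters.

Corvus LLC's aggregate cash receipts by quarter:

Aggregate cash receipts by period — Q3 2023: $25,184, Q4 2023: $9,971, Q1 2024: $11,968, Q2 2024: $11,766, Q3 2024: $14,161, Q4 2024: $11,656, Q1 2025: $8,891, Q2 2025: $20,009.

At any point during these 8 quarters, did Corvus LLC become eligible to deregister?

Yes

Quarters below $17,000: Q4 2023, Q1 2024, Q2 2024, Q3 2024, Q4 2024, Q1 2025.
Longest run of consecutive quarters below the threshold: 6.
6 ≥ 5, so Corvus LLC became eligible.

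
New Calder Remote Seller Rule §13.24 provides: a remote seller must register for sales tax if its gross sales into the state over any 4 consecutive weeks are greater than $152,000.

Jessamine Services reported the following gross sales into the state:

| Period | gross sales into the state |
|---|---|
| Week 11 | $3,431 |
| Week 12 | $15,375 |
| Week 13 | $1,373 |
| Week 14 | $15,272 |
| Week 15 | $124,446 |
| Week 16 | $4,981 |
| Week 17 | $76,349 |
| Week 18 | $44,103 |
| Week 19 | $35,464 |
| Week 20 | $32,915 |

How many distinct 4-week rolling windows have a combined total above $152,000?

5

Week 11–Week 14: $3,431 + $15,375 + $1,373 + $15,272 = $35,451 (under)
Week 12–Week 15: $15,375 + $1,373 + $15,272 + $124,446 = $156,466 (over)
Week 13–Week 16: $1,373 + $15,272 + $124,446 + $4,981 = $146,072 (under)
Week 14–Week 17: $15,272 + $124,446 + $4,981 + $76,349 = $221,048 (over)
Week 15–Week 18: $124,446 + $4,981 + $76,349 + $44,103 = $249,879 (over)
Week 16–Week 19: $4,981 + $76,349 + $44,103 + $35,464 = $160,897 (over)
Week 17–Week 20: $76,349 + $44,103 + $35,464 + $32,915 = $188,831 (over)
5 windows exceed the threshold.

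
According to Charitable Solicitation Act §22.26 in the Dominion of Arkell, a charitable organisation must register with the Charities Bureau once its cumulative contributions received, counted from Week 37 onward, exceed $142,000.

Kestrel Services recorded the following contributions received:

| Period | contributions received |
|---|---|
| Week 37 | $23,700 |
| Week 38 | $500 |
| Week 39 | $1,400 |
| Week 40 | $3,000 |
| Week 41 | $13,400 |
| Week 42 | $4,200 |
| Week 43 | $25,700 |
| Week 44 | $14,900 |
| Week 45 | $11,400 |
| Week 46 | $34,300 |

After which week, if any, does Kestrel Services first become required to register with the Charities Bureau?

Not triggered

Through Week 37: $23,700
Through Week 38: $24,200
Through Week 39: $25,600
Through Week 40: $28,600
Through Week 41: $42,000
Through Week 42: $46,200
Through Week 43: $71,900
Through Week 44: $86,800
Through Week 45: $98,200
Through Week 46: $132,500
Final cumulative total $132,500 ≤ $142,000; the threshold is never exceeded.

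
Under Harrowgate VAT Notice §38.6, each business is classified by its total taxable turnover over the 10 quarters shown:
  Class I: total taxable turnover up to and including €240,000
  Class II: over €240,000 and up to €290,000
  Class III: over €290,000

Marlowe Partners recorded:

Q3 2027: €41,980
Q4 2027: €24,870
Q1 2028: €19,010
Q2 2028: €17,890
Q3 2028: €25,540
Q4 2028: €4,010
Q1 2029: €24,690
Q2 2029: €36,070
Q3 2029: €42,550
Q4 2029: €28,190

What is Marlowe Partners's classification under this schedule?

Total taxable turnover: €41,980 + €24,870 + €19,010 + €17,890 + €25,540 + €4,010 + €24,690 + €36,070 + €42,550 + €28,190 = €264,800.
€240,000 < €264,800 ≤ €290,000, so Class II applies.

Class II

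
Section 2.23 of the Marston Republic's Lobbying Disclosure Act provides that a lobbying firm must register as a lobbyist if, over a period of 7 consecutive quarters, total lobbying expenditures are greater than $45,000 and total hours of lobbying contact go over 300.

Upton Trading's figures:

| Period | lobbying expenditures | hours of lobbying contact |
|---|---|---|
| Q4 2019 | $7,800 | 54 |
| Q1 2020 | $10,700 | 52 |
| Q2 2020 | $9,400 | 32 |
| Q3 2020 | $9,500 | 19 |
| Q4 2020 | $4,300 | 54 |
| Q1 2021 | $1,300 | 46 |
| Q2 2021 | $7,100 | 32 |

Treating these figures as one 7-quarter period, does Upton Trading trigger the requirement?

Total lobbying expenditures: $7,800 + $10,700 + $9,400 + $9,500 + $4,300 + $1,300 + $7,100 = $50,100 (> $45,000).
Total hours of lobbying contact: 54 + 52 + 32 + 19 + 54 + 46 + 32 = 289 (≤ 300).
The test is 'and': the rule requires both, and at least one is not exceeded.

No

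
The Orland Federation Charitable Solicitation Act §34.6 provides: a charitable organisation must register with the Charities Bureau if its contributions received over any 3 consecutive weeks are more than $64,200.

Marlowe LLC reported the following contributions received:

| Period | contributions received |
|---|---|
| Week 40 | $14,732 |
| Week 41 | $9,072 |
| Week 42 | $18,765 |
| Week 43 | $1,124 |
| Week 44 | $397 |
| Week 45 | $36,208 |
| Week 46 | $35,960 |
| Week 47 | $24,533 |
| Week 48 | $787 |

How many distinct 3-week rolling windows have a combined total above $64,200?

Week 40–Week 42: $14,732 + $9,072 + $18,765 = $42,569 (under)
Week 41–Week 43: $9,072 + $18,765 + $1,124 = $28,961 (under)
Week 42–Week 44: $18,765 + $1,124 + $397 = $20,286 (under)
Week 43–Week 45: $1,124 + $397 + $36,208 = $37,729 (under)
Week 44–Week 46: $397 + $36,208 + $35,960 = $72,565 (over)
Week 45–Week 47: $36,208 + $35,960 + $24,533 = $96,701 (over)
Week 46–Week 48: $35,960 + $24,533 + $787 = $61,280 (under)
2 windows exceed the threshold.

2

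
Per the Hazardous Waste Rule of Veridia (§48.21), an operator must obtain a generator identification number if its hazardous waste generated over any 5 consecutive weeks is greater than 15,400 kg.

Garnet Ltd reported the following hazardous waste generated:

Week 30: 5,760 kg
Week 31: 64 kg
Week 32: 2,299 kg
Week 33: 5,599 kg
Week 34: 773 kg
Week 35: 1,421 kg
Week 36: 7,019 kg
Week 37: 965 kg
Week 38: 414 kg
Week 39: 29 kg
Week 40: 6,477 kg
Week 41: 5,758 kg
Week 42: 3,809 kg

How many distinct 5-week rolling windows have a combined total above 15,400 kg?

3

Week 30–Week 34: 5,760 kg + 64 kg + 2,299 kg + 5,599 kg + 773 kg = 14,495 kg (under)
Week 31–Week 35: 64 kg + 2,299 kg + 5,599 kg + 773 kg + 1,421 kg = 10,156 kg (under)
Week 32–Week 36: 2,299 kg + 5,599 kg + 773 kg + 1,421 kg + 7,019 kg = 17,111 kg (over)
Week 33–Week 37: 5,599 kg + 773 kg + 1,421 kg + 7,019 kg + 965 kg = 15,777 kg (over)
Week 34–Week 38: 773 kg + 1,421 kg + 7,019 kg + 965 kg + 414 kg = 10,592 kg (under)
Week 35–Week 39: 1,421 kg + 7,019 kg + 965 kg + 414 kg + 29 kg = 9,848 kg (under)
Week 36–Week 40: 7,019 kg + 965 kg + 414 kg + 29 kg + 6,477 kg = 14,904 kg (under)
Week 37–Week 41: 965 kg + 414 kg + 29 kg + 6,477 kg + 5,758 kg = 13,643 kg (under)
Week 38–Week 42: 414 kg + 29 kg + 6,477 kg + 5,758 kg + 3,809 kg = 16,487 kg (over)
3 windows exceed the threshold.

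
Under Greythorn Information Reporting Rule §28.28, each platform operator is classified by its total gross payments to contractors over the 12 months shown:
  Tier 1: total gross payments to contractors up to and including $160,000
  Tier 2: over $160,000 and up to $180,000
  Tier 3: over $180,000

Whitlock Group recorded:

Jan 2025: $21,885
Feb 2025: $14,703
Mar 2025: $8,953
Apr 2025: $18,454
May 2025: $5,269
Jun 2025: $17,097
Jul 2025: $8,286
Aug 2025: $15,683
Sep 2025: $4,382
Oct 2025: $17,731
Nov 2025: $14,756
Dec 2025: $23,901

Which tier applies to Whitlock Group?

Total gross payments to contractors: $21,885 + $14,703 + $8,953 + $18,454 + $5,269 + $17,097 + $8,286 + $15,683 + $4,382 + $17,731 + $14,756 + $23,901 = $171,100.
$160,000 < $171,100 ≤ $180,000, so Tier 2 applies.

Tier 2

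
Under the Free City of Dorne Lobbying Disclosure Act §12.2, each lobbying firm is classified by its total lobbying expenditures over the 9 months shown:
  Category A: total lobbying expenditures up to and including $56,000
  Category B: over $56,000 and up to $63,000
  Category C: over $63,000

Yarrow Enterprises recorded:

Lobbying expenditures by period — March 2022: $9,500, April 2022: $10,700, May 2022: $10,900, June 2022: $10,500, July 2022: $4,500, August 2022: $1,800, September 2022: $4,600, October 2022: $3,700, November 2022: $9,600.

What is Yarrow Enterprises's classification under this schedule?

Total lobbying expenditures: $9,500 + $10,700 + $10,900 + $10,500 + $4,500 + $1,800 + $4,600 + $3,700 + $9,600 = $65,800.
$65,800 > $63,000, so Category C applies.

Category C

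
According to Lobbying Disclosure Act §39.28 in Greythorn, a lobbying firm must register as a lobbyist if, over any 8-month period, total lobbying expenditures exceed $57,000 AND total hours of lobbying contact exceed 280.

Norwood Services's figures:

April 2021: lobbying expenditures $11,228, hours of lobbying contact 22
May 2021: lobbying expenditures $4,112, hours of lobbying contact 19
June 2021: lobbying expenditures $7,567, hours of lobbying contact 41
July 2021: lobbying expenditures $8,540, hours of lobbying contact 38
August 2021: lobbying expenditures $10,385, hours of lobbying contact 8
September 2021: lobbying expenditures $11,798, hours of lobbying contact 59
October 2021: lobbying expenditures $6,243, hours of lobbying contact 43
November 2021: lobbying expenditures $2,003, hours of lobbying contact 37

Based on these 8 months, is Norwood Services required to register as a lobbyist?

Total lobbying expenditures: $11,228 + $4,112 + $7,567 + $8,540 + $10,385 + $11,798 + $6,243 + $2,003 = $61,876 (> $57,000).
Total hours of lobbying contact: 22 + 19 + 41 + 38 + 8 + 59 + 43 + 37 = 267 (≤ 280).
The test is 'and': the rule requires both, and at least one is not exceeded.

No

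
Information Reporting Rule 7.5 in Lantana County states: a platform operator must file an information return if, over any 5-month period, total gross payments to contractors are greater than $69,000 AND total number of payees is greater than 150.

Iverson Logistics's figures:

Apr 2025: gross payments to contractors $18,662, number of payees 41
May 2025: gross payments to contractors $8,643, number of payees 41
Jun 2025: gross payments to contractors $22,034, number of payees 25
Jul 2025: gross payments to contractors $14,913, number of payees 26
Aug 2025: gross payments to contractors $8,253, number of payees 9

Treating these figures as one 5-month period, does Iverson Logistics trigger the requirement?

No

Total gross payments to contractors: $18,662 + $8,643 + $22,034 + $14,913 + $8,253 = $72,505 (> $69,000).
Total number of payees: 41 + 41 + 25 + 26 + 9 = 142 (≤ 150).
The test is 'and': the rule requires both, and at least one is not exceeded.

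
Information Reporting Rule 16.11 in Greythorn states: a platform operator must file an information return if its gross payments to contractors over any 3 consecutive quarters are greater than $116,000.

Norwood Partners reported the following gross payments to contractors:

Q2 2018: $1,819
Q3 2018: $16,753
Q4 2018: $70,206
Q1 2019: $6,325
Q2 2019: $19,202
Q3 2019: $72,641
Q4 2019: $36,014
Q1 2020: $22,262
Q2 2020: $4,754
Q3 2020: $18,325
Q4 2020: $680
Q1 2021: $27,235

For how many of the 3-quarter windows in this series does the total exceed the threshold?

Q2 2018–Q4 2018: $1,819 + $16,753 + $70,206 = $88,778 (under)
Q3 2018–Q1 2019: $16,753 + $70,206 + $6,325 = $93,284 (under)
Q4 2018–Q2 2019: $70,206 + $6,325 + $19,202 = $95,733 (under)
Q1 2019–Q3 2019: $6,325 + $19,202 + $72,641 = $98,168 (under)
Q2 2019–Q4 2019: $19,202 + $72,641 + $36,014 = $127,857 (over)
Q3 2019–Q1 2020: $72,641 + $36,014 + $22,262 = $130,917 (over)
Q4 2019–Q2 2020: $36,014 + $22,262 + $4,754 = $63,030 (under)
Q1 2020–Q3 2020: $22,262 + $4,754 + $18,325 = $45,341 (under)
Q2 2020–Q4 2020: $4,754 + $18,325 + $680 = $23,759 (under)
Q3 2020–Q1 2021: $18,325 + $680 + $27,235 = $46,240 (under)
2 windows exceed the threshold.

2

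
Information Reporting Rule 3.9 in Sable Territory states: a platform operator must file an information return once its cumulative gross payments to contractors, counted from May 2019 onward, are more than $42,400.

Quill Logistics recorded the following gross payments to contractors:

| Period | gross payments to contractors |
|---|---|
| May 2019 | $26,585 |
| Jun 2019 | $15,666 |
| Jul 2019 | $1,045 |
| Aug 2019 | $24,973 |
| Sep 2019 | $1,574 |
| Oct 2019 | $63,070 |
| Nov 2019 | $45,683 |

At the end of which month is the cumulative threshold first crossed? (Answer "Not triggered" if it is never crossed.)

Through May 2019: $26,585
Through Jun 2019: $42,251
Through Jul 2019: $43,296 ← exceeds threshold

Jul 2019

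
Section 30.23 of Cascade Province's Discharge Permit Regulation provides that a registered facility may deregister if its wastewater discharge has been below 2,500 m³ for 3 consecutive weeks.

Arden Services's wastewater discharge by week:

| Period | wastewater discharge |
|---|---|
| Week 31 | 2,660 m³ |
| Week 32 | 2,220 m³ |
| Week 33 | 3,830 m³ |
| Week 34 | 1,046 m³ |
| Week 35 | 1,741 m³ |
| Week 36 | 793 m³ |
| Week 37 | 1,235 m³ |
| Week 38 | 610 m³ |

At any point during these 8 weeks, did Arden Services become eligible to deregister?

Weeks below 2,500 m³: Week 32, Week 34, Week 35, Week 36, Week 37, Week 38.
Longest run of consecutive weeks below the threshold: 5.
5 ≥ 3, so Arden Services became eligible.

Yes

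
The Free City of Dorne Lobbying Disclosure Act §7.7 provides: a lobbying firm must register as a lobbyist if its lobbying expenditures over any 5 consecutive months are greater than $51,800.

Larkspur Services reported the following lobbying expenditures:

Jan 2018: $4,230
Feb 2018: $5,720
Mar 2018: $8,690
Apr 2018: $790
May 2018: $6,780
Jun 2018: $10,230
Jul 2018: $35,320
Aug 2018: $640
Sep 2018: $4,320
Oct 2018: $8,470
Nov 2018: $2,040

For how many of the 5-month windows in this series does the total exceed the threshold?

Jan 2018–May 2018: $4,230 + $5,720 + $8,690 + $790 + $6,780 = $26,210 (under)
Feb 2018–Jun 2018: $5,720 + $8,690 + $790 + $6,780 + $10,230 = $32,210 (under)
Mar 2018–Jul 2018: $8,690 + $790 + $6,780 + $10,230 + $35,320 = $61,810 (over)
Apr 2018–Aug 2018: $790 + $6,780 + $10,230 + $35,320 + $640 = $53,760 (over)
May 2018–Sep 2018: $6,780 + $10,230 + $35,320 + $640 + $4,320 = $57,290 (over)
Jun 2018–Oct 2018: $10,230 + $35,320 + $640 + $4,320 + $8,470 = $58,980 (over)
Jul 2018–Nov 2018: $35,320 + $640 + $4,320 + $8,470 + $2,040 = $50,790 (under)
4 windows exceed the threshold.

4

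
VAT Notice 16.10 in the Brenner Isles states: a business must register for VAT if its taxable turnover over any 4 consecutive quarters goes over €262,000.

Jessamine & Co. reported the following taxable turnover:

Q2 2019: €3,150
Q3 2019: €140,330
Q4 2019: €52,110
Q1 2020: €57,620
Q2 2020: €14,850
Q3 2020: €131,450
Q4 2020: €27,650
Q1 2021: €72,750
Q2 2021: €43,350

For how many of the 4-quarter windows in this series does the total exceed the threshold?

2

Q2 2019–Q1 2020: €3,150 + €140,330 + €52,110 + €57,620 = €253,210 (under)
Q3 2019–Q2 2020: €140,330 + €52,110 + €57,620 + €14,850 = €264,910 (over)
Q4 2019–Q3 2020: €52,110 + €57,620 + €14,850 + €131,450 = €256,030 (under)
Q1 2020–Q4 2020: €57,620 + €14,850 + €131,450 + €27,650 = €231,570 (under)
Q2 2020–Q1 2021: €14,850 + €131,450 + €27,650 + €72,750 = €246,700 (under)
Q3 2020–Q2 2021: €131,450 + €27,650 + €72,750 + €43,350 = €275,200 (over)
2 windows exceed the threshold.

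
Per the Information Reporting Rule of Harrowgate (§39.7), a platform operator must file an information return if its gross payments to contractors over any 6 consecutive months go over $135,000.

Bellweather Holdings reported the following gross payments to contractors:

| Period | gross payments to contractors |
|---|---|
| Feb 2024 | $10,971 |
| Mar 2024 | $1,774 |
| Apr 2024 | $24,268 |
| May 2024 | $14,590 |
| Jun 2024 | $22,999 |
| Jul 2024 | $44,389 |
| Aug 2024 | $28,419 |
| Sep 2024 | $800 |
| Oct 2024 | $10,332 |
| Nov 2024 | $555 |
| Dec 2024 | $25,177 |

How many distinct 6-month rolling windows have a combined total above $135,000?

2

Feb 2024–Jul 2024: $10,971 + $1,774 + $24,268 + $14,590 + $22,999 + $44,389 = $118,991 (under)
Mar 2024–Aug 2024: $1,774 + $24,268 + $14,590 + $22,999 + $44,389 + $28,419 = $136,439 (over)
Apr 2024–Sep 2024: $24,268 + $14,590 + $22,999 + $44,389 + $28,419 + $800 = $135,465 (over)
May 2024–Oct 2024: $14,590 + $22,999 + $44,389 + $28,419 + $800 + $10,332 = $121,529 (under)
Jun 2024–Nov 2024: $22,999 + $44,389 + $28,419 + $800 + $10,332 + $555 = $107,494 (under)
Jul 2024–Dec 2024: $44,389 + $28,419 + $800 + $10,332 + $555 + $25,177 = $109,672 (under)
2 windows exceed the threshold.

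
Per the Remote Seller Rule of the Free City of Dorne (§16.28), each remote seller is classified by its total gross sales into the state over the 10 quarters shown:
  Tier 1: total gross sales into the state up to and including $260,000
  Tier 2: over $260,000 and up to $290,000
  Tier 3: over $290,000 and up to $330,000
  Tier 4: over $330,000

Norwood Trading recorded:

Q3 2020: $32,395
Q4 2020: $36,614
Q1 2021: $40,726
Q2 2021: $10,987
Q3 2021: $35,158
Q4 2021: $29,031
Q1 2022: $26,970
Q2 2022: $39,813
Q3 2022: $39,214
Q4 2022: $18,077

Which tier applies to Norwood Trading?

Tier 3

Total gross sales into the state: $32,395 + $36,614 + $40,726 + $10,987 + $35,158 + $29,031 + $26,970 + $39,813 + $39,214 + $18,077 = $308,985.
$290,000 < $308,985 ≤ $330,000, so Tier 3 applies.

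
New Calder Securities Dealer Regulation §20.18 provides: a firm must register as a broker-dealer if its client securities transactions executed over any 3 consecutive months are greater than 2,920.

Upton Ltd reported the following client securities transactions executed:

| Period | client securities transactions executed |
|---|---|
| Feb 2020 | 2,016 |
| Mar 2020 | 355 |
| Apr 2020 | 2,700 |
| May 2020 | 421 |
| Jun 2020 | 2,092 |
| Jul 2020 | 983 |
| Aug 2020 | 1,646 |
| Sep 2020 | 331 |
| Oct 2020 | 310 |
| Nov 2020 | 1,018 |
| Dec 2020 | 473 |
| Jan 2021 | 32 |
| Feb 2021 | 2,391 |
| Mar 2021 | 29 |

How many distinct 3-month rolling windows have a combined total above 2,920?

Feb 2020–Apr 2020: 2,016 + 355 + 2,700 = 5,071 (over)
Mar 2020–May 2020: 355 + 2,700 + 421 = 3,476 (over)
Apr 2020–Jun 2020: 2,700 + 421 + 2,092 = 5,213 (over)
May 2020–Jul 2020: 421 + 2,092 + 983 = 3,496 (over)
Jun 2020–Aug 2020: 2,092 + 983 + 1,646 = 4,721 (over)
Jul 2020–Sep 2020: 983 + 1,646 + 331 = 2,960 (over)
Aug 2020–Oct 2020: 1,646 + 331 + 310 = 2,287 (under)
Sep 2020–Nov 2020: 331 + 310 + 1,018 = 1,659 (under)
Oct 2020–Dec 2020: 310 + 1,018 + 473 = 1,801 (under)
Nov 2020–Jan 2021: 1,018 + 473 + 32 = 1,523 (under)
Dec 2020–Feb 2021: 473 + 32 + 2,391 = 2,896 (under)
Jan 2021–Mar 2021: 32 + 2,391 + 29 = 2,452 (under)
6 windows exceed the threshold.

6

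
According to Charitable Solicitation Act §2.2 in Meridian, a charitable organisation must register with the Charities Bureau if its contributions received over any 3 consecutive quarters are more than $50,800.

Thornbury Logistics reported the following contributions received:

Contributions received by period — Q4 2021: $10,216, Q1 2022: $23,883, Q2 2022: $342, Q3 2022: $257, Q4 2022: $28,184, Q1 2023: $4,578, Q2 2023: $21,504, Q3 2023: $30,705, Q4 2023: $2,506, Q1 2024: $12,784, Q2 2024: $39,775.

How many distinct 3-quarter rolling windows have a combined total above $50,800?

4

Q4 2021–Q2 2022: $10,216 + $23,883 + $342 = $34,441 (under)
Q1 2022–Q3 2022: $23,883 + $342 + $257 = $24,482 (under)
Q2 2022–Q4 2022: $342 + $257 + $28,184 = $28,783 (under)
Q3 2022–Q1 2023: $257 + $28,184 + $4,578 = $33,019 (under)
Q4 2022–Q2 2023: $28,184 + $4,578 + $21,504 = $54,266 (over)
Q1 2023–Q3 2023: $4,578 + $21,504 + $30,705 = $56,787 (over)
Q2 2023–Q4 2023: $21,504 + $30,705 + $2,506 = $54,715 (over)
Q3 2023–Q1 2024: $30,705 + $2,506 + $12,784 = $45,995 (under)
Q4 2023–Q2 2024: $2,506 + $12,784 + $39,775 = $55,065 (over)
4 windows exceed the threshold.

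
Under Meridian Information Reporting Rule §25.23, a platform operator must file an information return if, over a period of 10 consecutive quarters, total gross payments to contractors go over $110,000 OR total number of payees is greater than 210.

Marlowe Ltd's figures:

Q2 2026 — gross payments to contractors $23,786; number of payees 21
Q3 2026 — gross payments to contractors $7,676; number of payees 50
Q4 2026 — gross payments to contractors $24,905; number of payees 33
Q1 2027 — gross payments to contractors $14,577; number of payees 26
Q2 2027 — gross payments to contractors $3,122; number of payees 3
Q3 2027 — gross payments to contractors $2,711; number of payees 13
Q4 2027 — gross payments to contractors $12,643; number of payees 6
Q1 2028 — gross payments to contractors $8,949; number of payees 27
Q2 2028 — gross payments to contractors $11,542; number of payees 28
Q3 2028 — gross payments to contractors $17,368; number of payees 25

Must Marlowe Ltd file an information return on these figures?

Yes

Total gross payments to contractors: $23,786 + $7,676 + $24,905 + $14,577 + $3,122 + $2,711 + $12,643 + $8,949 + $11,542 + $17,368 = $127,279 (> $110,000).
Total number of payees: 21 + 50 + 33 + 26 + 3 + 13 + 6 + 27 + 28 + 25 = 232 (> 210).
The test is 'or': at least one threshold is exceeded.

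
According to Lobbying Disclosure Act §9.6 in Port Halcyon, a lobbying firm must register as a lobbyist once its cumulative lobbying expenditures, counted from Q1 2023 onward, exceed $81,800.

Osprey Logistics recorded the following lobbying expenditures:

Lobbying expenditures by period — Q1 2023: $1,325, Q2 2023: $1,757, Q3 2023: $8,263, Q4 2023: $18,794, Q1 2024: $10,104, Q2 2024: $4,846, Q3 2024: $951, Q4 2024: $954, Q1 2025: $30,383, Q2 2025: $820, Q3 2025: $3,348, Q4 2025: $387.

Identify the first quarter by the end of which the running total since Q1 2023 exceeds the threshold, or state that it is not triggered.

Through Q1 2023: $1,325
Through Q2 2023: $3,082
Through Q3 2023: $11,345
Through Q4 2023: $30,139
Through Q1 2024: $40,243
Through Q2 2024: $45,089
Through Q3 2024: $46,040
Through Q4 2024: $46,994
Through Q1 2025: $77,377
Through Q2 2025: $78,197
Through Q3 2025: $81,545
Through Q4 2025: $81,932 ← exceeds threshold

Q4 2025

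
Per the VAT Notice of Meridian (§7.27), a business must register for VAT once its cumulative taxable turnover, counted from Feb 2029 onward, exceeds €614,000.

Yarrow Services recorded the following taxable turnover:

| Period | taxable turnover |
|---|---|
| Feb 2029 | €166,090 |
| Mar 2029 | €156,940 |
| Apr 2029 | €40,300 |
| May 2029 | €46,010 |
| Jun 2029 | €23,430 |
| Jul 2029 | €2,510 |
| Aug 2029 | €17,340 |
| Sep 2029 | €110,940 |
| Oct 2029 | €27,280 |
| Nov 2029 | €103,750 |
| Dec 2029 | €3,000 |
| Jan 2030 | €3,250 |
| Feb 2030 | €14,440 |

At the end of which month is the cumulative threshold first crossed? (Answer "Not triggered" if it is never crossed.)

Through Feb 2029: €166,090
Through Mar 2029: €323,030
Through Apr 2029: €363,330
Through May 2029: €409,340
Through Jun 2029: €432,770
Through Jul 2029: €435,280
Through Aug 2029: €452,620
Through Sep 2029: €563,560
Through Oct 2029: €590,840
Through Nov 2029: €694,590 ← exceeds threshold

Nov 2029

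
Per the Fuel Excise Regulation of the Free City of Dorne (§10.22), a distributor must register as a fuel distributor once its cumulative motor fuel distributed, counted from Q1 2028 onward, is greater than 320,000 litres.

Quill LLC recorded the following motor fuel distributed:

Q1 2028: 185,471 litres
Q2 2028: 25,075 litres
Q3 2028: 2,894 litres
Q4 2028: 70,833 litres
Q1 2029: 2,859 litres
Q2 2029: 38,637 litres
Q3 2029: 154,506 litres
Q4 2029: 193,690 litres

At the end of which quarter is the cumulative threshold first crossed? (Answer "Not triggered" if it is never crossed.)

Q2 2029

Through Q1 2028: 185,471 litres
Through Q2 2028: 210,546 litres
Through Q3 2028: 213,440 litres
Through Q4 2028: 284,273 litres
Through Q1 2029: 287,132 litres
Through Q2 2029: 325,769 litres ← exceeds threshold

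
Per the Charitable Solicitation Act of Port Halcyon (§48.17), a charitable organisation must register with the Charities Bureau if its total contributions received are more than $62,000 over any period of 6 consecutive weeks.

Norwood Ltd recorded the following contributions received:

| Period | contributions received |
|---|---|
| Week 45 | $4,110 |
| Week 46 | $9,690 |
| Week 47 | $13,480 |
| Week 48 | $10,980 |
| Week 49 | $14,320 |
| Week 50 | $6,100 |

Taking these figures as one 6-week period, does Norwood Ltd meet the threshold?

Total contributions received: $4,110 + $9,690 + $13,480 + $10,980 + $14,320 + $6,100 = $58,680.
$58,680 ≤ $62,000, so the threshold is not exceeded.

No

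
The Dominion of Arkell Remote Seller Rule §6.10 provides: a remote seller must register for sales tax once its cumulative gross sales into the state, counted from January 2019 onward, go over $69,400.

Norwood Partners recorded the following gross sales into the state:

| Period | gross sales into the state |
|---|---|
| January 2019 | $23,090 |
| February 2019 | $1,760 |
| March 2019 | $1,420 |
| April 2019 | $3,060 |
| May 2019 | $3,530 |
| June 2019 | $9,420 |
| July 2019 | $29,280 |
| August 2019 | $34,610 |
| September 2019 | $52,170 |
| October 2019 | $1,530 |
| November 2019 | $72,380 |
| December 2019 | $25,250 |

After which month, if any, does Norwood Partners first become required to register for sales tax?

July 2019

Through January 2019: $23,090
Through February 2019: $24,850
Through March 2019: $26,270
Through April 2019: $29,330
Through May 2019: $32,860
Through June 2019: $42,280
Through July 2019: $71,560 ← exceeds threshold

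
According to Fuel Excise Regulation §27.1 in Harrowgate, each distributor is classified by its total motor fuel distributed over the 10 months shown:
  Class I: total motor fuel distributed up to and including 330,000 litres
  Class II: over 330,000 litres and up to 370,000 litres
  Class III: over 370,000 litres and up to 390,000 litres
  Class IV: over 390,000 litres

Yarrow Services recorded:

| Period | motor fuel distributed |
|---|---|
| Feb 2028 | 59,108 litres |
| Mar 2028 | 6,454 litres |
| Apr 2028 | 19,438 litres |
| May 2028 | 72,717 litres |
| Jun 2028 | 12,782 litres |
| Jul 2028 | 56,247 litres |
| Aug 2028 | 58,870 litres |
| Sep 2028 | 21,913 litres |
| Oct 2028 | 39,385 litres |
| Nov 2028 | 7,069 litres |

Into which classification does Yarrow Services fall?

Total motor fuel distributed: 59,108 litres + 6,454 litres + 19,438 litres + 72,717 litres + 12,782 litres + 56,247 litres + 58,870 litres + 21,913 litres + 39,385 litres + 7,069 litres = 353,983 litres.
330,000 litres < 353,983 litres ≤ 370,000 litres, so Class II applies.

Class II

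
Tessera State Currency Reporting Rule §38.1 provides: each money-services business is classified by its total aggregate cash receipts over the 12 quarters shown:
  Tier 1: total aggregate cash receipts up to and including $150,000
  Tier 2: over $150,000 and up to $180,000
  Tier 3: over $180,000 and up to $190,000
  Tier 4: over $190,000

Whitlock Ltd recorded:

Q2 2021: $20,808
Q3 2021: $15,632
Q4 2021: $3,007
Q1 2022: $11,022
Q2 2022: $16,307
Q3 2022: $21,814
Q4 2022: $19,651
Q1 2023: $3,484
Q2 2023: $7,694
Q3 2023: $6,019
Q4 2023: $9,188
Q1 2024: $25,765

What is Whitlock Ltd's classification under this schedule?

Tier 2

Total aggregate cash receipts: $20,808 + $15,632 + $3,007 + $11,022 + $16,307 + $21,814 + $19,651 + $3,484 + $7,694 + $6,019 + $9,188 + $25,765 = $160,391.
$150,000 < $160,391 ≤ $180,000, so Tier 2 applies.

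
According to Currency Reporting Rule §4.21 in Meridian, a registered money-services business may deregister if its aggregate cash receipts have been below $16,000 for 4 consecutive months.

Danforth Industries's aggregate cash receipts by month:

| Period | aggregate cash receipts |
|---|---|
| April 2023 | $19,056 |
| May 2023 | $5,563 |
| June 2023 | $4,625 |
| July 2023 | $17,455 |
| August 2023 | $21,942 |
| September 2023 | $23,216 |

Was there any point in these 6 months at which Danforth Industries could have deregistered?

No

Months below $16,000: May 2023, June 2023.
Longest run of consecutive months below the threshold: 2.
2 < 4, so Danforth Industries never became eligible.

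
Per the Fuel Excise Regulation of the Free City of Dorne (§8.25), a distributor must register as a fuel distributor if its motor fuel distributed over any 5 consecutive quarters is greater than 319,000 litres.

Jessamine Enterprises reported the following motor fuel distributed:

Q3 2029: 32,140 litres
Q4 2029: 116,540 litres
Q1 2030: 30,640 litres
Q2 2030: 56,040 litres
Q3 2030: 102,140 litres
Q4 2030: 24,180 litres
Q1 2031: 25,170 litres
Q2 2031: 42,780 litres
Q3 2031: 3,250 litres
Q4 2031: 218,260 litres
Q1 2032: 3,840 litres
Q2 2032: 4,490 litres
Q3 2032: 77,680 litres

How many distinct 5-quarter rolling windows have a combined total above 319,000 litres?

2

Q3 2029–Q3 2030: 32,140 litres + 116,540 litres + 30,640 litres + 56,040 litres + 102,140 litres = 337,500 litres (over)
Q4 2029–Q4 2030: 116,540 litres + 30,640 litres + 56,040 litres + 102,140 litres + 24,180 litres = 329,540 litres (over)
Q1 2030–Q1 2031: 30,640 litres + 56,040 litres + 102,140 litres + 24,180 litres + 25,170 litres = 238,170 litres (under)
Q2 2030–Q2 2031: 56,040 litres + 102,140 litres + 24,180 litres + 25,170 litres + 42,780 litres = 250,310 litres (under)
Q3 2030–Q3 2031: 102,140 litres + 24,180 litres + 25,170 litres + 42,780 litres + 3,250 litres = 197,520 litres (under)
Q4 2030–Q4 2031: 24,180 litres + 25,170 litres + 42,780 litres + 3,250 litres + 218,260 litres = 313,640 litres (under)
Q1 2031–Q1 2032: 25,170 litres + 42,780 litres + 3,250 litres + 218,260 litres + 3,840 litres = 293,300 litres (under)
Q2 2031–Q2 2032: 42,780 litres + 3,250 litres + 218,260 litres + 3,840 litres + 4,490 litres = 272,620 litres (under)
Q3 2031–Q3 2032: 3,250 litres + 218,260 litres + 3,840 litres + 4,490 litres + 77,680 litres = 307,520 litres (under)
2 windows exceed the threshold.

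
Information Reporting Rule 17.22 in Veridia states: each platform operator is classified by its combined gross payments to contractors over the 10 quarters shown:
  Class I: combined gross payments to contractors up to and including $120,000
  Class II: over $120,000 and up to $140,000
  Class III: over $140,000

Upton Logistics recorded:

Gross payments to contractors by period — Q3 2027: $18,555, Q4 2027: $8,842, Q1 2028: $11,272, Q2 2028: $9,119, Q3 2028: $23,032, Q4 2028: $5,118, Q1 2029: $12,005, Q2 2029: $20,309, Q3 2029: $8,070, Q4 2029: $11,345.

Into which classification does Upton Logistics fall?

Class II

Combined gross payments to contractors: $18,555 + $8,842 + $11,272 + $9,119 + $23,032 + $5,118 + $12,005 + $20,309 + $8,070 + $11,345 = $127,667.
$120,000 < $127,667 ≤ $140,000, so Class II applies.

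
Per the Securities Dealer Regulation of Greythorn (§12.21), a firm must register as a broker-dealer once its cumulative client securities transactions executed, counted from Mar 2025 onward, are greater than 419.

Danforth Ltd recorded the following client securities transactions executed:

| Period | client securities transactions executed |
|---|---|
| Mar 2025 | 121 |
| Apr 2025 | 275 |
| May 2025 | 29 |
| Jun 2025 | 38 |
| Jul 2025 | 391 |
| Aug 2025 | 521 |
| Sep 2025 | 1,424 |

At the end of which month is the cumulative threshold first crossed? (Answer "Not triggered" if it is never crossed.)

May 2025

Through Mar 2025: 121
Through Apr 2025: 396
Through May 2025: 425 ← exceeds threshold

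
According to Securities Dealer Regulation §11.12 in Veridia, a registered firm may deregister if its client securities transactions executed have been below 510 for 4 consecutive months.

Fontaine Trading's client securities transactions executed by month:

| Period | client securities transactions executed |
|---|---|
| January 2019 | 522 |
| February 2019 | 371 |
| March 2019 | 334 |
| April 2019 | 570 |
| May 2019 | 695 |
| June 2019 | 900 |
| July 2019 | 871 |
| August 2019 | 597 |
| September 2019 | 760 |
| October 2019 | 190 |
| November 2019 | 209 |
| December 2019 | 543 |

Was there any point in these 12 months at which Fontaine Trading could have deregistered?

No

Months below 510: February 2019, March 2019, October 2019, November 2019.
Longest run of consecutive months below the threshold: 2.
2 < 4, so Fontaine Trading never became eligible.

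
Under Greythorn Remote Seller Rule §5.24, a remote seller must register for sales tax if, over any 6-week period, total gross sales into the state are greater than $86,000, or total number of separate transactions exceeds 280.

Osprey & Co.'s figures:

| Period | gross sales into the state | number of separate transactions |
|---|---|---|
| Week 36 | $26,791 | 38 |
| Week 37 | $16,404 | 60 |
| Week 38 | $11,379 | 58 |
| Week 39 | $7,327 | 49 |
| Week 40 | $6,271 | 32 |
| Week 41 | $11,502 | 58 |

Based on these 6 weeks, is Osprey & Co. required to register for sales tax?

Total gross sales into the state: $26,791 + $16,404 + $11,379 + $7,327 + $6,271 + $11,502 = $79,674 (≤ $86,000).
Total number of separate transactions: 38 + 60 + 58 + 49 + 32 + 58 = 295 (> 280).
The test is 'or': at least one threshold is exceeded.

Yes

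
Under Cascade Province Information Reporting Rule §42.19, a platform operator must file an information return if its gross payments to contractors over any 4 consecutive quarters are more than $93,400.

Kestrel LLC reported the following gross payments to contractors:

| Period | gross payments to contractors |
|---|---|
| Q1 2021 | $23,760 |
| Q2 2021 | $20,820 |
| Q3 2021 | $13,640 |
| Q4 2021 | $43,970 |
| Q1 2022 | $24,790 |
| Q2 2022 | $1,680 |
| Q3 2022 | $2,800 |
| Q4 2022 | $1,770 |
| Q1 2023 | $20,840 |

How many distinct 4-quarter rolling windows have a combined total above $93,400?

Q1 2021–Q4 2021: $23,760 + $20,820 + $13,640 + $43,970 = $102,190 (over)
Q2 2021–Q1 2022: $20,820 + $13,640 + $43,970 + $24,790 = $103,220 (over)
Q3 2021–Q2 2022: $13,640 + $43,970 + $24,790 + $1,680 = $84,080 (under)
Q4 2021–Q3 2022: $43,970 + $24,790 + $1,680 + $2,800 = $73,240 (under)
Q1 2022–Q4 2022: $24,790 + $1,680 + $2,800 + $1,770 = $31,040 (under)
Q2 2022–Q1 2023: $1,680 + $2,800 + $1,770 + $20,840 = $27,090 (under)
2 windows exceed the threshold.

2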